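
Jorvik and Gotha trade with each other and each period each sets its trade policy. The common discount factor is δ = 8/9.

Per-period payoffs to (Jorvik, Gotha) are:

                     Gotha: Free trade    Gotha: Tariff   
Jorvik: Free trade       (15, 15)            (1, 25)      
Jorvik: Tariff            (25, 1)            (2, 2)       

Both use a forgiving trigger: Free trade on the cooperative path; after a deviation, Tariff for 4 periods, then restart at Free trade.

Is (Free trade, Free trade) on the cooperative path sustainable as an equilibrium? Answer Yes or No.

Yes

A one-shot deviation gives 25 now, then 2 for 4 periods, then back to 15.
Gain from deviating: (25−15) today; loss: (15−2) in each of the next 4 periods.
No-deviation condition: (15−2)(δ+…+δ^4) ≥ 25−15, i.e. δ+…+δ^4 ≥ 10/13.
At δ = 8/9: δ+…+δ^4 = 3.0056 ≥ 0.7692.
So cooperation is sustainable.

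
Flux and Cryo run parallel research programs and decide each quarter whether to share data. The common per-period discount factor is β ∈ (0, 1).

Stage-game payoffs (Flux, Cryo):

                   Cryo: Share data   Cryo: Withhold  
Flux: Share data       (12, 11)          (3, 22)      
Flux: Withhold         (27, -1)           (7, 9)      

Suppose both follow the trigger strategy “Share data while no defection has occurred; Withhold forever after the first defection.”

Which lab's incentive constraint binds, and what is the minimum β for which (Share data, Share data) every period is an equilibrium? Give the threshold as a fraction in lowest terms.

Flux's threshold: (27−12)/(27−7) = 3/4.
Cryo's threshold: (22−11)/(22−9) = 11/13.
3/4 < 11/13, so Cryo binds and β* = 11/13.

Cryo; β ≥ 11/13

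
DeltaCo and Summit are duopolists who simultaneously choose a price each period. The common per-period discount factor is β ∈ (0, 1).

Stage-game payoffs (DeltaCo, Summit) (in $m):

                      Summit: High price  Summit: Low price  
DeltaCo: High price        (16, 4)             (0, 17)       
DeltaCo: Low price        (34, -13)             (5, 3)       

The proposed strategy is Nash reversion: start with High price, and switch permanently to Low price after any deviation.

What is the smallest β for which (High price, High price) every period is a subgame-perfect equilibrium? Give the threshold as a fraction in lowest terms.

13/14

For DeltaCo: deviation gain 34−16 = 18, per-period punishment loss 16−5 = 11. IC gives β ≥ 18/29.
For Summit: gain 13, loss 1 per period, so β ≥ 13/14.
The tighter constraint is Summit's, so cooperation needs β ≥ 13/14.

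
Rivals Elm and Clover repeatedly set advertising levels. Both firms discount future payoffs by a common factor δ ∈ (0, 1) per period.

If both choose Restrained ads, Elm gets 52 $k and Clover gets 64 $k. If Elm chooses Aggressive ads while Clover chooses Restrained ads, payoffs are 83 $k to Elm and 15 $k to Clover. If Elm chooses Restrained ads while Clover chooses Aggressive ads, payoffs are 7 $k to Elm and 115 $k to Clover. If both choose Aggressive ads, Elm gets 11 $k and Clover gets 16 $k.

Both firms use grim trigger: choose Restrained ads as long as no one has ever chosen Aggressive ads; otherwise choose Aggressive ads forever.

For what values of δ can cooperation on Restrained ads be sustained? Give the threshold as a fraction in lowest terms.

17/33

For Elm: deviation gain 83−52 = 31, per-period punishment loss 52−11 = 41. IC gives δ ≥ 31/72.
For Clover: gain 51, loss 48 per period, so δ ≥ 51/99 = 17/33.
The tighter constraint is Clover's, so cooperation needs δ ≥ 17/33.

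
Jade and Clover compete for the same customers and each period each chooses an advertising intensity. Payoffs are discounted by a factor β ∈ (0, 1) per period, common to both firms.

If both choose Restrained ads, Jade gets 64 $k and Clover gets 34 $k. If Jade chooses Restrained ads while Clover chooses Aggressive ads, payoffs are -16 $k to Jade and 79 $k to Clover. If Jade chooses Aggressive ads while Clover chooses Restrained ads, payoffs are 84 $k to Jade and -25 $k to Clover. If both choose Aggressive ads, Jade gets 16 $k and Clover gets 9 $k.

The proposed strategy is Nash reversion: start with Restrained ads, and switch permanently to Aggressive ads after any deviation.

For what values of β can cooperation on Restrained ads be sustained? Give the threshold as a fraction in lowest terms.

Jade: cooperation gives 64 each period; deviation gives 84 once then 16 forever.
  64/(1−β) ≥ 84 + 16β/(1−β) ⇒ β ≥ 20/68 = 5/17.
Clover: cooperation gives 34 each period; deviation gives 79 once then 9 forever.
  β ≥ 45/70 = 9/14.
Both must hold, so the binding constraint is Clover's: β ≥ 9/14.

9/14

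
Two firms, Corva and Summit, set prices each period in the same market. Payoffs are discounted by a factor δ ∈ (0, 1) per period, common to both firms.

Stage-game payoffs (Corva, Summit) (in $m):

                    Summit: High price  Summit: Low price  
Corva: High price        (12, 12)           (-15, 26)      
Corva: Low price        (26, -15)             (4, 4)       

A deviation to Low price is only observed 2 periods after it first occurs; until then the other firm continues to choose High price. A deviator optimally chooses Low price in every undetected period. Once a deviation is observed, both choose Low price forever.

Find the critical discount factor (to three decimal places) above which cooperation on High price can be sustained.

0.798

A deviator earns 26 for 2 periods, then 4 forever; cooperating earns 12 forever. Multiplying the IC by (1−δ):
12 ≥ 26(1−δ^2) + 4δ^2, so 22·δ^2 ≥ 14 and δ^2 ≥ 7/11.
δ ≥ (7/11)^(1/2) ≈ 0.798.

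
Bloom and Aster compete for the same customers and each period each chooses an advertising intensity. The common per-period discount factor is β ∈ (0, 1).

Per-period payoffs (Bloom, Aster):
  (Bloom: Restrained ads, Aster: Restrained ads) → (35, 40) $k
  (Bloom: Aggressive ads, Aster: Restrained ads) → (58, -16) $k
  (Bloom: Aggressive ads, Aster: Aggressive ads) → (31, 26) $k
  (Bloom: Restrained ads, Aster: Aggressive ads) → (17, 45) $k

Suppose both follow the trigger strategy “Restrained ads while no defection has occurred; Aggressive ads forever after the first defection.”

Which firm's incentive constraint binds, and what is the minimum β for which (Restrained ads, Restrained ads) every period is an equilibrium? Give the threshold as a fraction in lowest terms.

Bloom's threshold: (58−35)/(58−31) = 23/27.
Aster's threshold: (45−40)/(45−26) = 5/19.
23/27 > 5/19, so Bloom binds and β* = 23/27.

Bloom; β ≥ 23/27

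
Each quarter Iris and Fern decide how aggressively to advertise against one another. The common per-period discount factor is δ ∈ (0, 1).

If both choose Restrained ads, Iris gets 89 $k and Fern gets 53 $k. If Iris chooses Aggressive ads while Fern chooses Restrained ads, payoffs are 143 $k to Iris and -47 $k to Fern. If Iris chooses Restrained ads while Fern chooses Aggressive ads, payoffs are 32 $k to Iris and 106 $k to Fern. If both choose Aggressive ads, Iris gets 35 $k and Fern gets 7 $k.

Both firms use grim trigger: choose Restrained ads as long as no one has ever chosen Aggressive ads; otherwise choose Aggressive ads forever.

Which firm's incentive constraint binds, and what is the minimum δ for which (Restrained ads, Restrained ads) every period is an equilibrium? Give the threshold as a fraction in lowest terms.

For Iris: deviation gain 143−89 = 54, per-period punishment loss 89−35 = 54. IC gives δ ≥ 54/108 = 1/2.
For Fern: gain 53, loss 46 per period, so δ ≥ 53/99.
The tighter constraint is Fern's, so cooperation needs δ ≥ 53/99.

Fern; δ ≥ 53/99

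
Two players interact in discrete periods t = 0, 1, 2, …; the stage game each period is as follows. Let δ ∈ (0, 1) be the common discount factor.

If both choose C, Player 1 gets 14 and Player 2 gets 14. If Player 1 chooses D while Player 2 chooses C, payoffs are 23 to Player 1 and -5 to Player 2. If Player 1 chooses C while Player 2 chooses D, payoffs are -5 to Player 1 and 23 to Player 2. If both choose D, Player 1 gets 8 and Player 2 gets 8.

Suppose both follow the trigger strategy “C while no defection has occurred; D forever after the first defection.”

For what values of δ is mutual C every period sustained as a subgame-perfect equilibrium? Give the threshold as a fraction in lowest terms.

Under grim trigger the critical discount factor is (T−C)/(T−P) with T = 23, C = 14, P = 8.
δ* = (23−14)/(23−8) = 9/15 = 3/5.

3/5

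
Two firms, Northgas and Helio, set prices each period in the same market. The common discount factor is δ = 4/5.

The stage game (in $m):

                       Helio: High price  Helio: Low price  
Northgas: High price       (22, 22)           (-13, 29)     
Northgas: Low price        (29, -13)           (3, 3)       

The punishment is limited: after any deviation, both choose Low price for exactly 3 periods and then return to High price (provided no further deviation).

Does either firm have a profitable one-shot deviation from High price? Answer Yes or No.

No

Comparing payoff streams over the 4 periods until play realigns: cooperate → 22(1+δ+…+δ^3); deviate → 29 + 3(δ+…+δ^3).
Cooperation is sustained iff (22−3)(δ+…+δ^3) ≥ 29−22.
δ+…+δ^3 = 4/5·(1−(4/5)^3)/(1−4/5) = 1.9520, and (29−22)/(22−3) = 0.3684.
1.9520 ≥ 0.3684, so cooperation is sustainable.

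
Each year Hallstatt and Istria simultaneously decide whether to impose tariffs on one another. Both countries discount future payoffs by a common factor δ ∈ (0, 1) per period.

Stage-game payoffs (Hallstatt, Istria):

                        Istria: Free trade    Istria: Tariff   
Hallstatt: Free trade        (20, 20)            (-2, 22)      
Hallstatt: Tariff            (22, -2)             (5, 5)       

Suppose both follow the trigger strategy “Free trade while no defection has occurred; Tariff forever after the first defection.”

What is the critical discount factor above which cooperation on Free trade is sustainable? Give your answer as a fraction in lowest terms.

20/(1−δ) ≥ 22 + 5δ/(1−δ)
20 ≥ 22 − 17δ
δ ≥ 2/17.

2/17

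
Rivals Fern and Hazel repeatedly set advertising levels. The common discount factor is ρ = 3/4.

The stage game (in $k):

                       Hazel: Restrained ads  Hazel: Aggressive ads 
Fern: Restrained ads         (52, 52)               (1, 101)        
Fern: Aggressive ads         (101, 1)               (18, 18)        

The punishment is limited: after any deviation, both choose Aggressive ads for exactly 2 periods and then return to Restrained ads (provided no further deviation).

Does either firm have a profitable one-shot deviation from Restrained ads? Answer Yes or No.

Yes

Comparing payoff streams over the 3 periods until play realigns: cooperate → 52(1+ρ+…+ρ^2); deviate → 101 + 18(ρ+…+ρ^2).
Cooperation is sustained iff (52−18)(ρ+…+ρ^2) ≥ 101−52.
ρ+…+ρ^2 = 3/4·(1−(3/4)^2)/(1−3/4) = 1.3125, and (101−52)/(52−18) = 1.4412.
1.3125 < 1.4412, so cooperation is not sustainable.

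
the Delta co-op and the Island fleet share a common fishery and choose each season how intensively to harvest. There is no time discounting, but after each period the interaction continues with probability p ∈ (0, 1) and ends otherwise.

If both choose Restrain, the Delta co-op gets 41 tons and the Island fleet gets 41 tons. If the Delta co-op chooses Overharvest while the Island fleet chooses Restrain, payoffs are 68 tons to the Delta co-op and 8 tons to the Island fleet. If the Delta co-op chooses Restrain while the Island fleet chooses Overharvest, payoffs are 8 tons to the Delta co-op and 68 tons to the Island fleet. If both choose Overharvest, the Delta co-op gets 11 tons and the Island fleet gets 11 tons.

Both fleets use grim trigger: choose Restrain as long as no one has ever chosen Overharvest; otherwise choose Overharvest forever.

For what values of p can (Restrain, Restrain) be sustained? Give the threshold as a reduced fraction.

9/19

With no time discounting, the continuation probability p plays the role of the discount factor.
Grim-trigger IC: 41/(1−p) ≥ 68 + 11p/(1−p) ⇒ p ≥ (68−41)/(68−11) = 9/19.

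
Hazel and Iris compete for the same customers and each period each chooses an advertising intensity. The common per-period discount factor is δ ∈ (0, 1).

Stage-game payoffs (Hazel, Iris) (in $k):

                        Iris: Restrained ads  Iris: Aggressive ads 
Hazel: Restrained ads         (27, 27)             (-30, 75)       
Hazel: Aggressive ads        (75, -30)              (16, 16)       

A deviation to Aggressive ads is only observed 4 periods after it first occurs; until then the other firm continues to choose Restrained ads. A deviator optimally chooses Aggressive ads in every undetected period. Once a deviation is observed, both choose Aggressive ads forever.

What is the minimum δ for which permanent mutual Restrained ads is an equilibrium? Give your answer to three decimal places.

A deviator earns 75 for 4 periods, then 16 forever; cooperating earns 27 forever. Multiplying the IC by (1−δ):
27 ≥ 75(1−δ^4) + 16δ^4, so 59·δ^4 ≥ 48 and δ^4 ≥ 48/59.
δ ≥ (48/59)^(1/4) ≈ 0.950.

0.950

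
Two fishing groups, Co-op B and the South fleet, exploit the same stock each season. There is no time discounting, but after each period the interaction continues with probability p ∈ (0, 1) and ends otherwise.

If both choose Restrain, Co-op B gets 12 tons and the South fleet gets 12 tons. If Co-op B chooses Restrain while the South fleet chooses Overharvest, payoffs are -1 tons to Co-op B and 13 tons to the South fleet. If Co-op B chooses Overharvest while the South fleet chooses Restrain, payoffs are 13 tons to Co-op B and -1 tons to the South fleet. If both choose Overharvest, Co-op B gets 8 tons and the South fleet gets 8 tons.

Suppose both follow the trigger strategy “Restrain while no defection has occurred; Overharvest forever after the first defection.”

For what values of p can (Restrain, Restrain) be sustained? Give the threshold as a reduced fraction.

Expected cooperation value is 12 + p·12 + p²·12 + … = 12/(1−p); deviation gives 13 + p·8/(1−p).
12 ≥ 13(1−p) + 8p ⇒ 5p ≥ 1 ⇒ p ≥ 1/5.

1/5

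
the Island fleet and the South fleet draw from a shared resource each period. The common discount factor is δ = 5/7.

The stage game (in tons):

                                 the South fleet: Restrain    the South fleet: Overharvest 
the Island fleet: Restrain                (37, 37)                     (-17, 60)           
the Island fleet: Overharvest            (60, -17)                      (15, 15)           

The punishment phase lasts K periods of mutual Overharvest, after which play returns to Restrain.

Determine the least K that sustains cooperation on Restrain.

No profitable deviation requires (37−15)(δ+…+δ^K) ≥ 60−37, i.e. δ+…+δ^K ≥ 23/22 ≈ 1.0455.
With δ = 5/7, the partial sums are K=1: 0.7143, K=2: 1.2245.
K = 2 is the first length at which the sum reaches 1.0455.

2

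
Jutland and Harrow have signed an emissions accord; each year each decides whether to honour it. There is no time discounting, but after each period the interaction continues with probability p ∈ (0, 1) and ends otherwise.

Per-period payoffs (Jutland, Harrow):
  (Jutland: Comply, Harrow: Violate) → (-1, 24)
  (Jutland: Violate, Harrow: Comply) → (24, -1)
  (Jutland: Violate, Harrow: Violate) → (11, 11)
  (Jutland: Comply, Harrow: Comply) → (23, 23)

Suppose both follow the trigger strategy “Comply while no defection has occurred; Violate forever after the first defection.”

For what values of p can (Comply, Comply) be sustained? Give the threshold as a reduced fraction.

With no time discounting, the continuation probability p plays the role of the discount factor.
Grim-trigger IC: 23/(1−p) ≥ 24 + 11p/(1−p) ⇒ p ≥ (24−23)/(24−11) = 1/13.

1/13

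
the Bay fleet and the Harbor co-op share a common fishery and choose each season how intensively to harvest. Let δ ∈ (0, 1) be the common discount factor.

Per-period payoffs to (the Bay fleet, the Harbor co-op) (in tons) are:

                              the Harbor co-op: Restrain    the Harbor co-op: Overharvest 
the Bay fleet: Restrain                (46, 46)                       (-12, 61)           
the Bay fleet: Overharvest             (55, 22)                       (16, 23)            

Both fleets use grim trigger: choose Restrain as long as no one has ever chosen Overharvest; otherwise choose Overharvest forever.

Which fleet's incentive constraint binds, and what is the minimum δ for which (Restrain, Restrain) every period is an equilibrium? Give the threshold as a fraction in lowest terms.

For the Bay fleet: deviation gain 55−46 = 9, per-period punishment loss 46−16 = 30. IC gives δ ≥ 9/39 = 3/13.
For the Harbor co-op: gain 15, loss 23 per period, so δ ≥ 15/38.
The tighter constraint is the Harbor co-op's, so cooperation needs δ ≥ 15/38.

the Harbor co-op; δ ≥ 15/38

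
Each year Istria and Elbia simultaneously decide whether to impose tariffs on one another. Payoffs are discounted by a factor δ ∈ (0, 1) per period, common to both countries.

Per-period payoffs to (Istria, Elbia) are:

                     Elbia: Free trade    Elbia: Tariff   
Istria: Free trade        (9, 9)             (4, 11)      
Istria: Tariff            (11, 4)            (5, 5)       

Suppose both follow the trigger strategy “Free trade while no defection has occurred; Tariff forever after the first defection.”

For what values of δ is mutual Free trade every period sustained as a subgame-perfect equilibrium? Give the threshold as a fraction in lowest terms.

1/3

Under grim trigger the critical discount factor is (T−C)/(T−P) with T = 11, C = 9, P = 5.
δ* = (11−9)/(11−5) = 2/6 = 1/3.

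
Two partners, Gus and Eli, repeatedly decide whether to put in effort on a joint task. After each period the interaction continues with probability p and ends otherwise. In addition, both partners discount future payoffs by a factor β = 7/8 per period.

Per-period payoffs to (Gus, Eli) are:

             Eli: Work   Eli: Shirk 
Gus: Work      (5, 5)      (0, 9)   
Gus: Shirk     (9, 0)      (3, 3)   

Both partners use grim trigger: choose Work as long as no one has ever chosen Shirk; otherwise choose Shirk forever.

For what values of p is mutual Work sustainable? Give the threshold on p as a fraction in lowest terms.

With continuation probability p and discount β, the effective per-period discount factor is βp.
Grim-trigger IC: βp ≥ (9−5)/(9−3) = 2/3.
So p ≥ (2/3)/(7/8) = 16/21.

16/21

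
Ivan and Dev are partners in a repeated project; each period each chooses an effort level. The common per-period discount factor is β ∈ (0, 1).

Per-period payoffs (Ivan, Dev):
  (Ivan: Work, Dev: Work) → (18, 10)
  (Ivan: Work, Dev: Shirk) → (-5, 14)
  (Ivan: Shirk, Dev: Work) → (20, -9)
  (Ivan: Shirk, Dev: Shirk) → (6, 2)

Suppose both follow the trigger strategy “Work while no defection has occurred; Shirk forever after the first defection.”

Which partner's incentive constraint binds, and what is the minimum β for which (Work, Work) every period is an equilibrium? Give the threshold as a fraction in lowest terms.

For Ivan: deviation gain 20−18 = 2, per-period punishment loss 18−6 = 12. IC gives β ≥ 2/14 = 1/7.
For Dev: gain 4, loss 8 per period, so β ≥ 4/12 = 1/3.
The tighter constraint is Dev's, so cooperation needs β ≥ 1/3.

Dev; β ≥ 1/3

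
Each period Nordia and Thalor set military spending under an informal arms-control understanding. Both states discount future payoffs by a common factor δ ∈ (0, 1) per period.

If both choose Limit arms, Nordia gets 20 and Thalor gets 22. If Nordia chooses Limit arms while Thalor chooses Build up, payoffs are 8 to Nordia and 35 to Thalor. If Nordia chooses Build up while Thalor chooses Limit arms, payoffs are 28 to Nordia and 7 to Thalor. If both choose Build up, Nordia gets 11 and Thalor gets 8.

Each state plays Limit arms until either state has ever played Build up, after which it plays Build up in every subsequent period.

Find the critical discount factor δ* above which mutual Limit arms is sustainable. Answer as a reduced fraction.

Nordia: cooperation gives 20 each period; deviation gives 28 once then 11 forever.
  20/(1−δ) ≥ 28 + 11δ/(1−δ) ⇒ δ ≥ 8/17.
Thalor: cooperation gives 22 each period; deviation gives 35 once then 8 forever.
  δ ≥ 13/27.
Both must hold, so the binding constraint is Thalor's: δ ≥ 13/27.

13/27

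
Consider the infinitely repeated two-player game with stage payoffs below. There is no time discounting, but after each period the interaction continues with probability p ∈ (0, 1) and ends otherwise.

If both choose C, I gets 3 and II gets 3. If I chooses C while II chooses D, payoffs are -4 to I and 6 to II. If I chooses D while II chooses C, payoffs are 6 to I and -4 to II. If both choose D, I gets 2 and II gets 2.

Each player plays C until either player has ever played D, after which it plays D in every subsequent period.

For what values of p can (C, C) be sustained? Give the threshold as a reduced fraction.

3/4

With no time discounting, the continuation probability p plays the role of the discount factor.
Grim-trigger IC: 3/(1−p) ≥ 6 + 2p/(1−p) ⇒ p ≥ (6−3)/(6−2) = 3/4.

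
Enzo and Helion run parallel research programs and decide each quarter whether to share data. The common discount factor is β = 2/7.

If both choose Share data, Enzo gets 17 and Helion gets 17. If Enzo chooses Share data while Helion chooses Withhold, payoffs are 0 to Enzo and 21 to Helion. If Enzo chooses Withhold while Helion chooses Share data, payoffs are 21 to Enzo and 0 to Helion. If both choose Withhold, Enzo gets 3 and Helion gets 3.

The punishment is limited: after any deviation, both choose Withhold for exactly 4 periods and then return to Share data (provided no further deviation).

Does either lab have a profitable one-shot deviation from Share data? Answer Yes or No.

A one-shot deviation gives 21 now, then 3 for 4 periods, then back to 17.
Gain from deviating: (21−17) today; loss: (17−3) in each of the next 4 periods.
No-deviation condition: (17−3)(β+…+β^4) ≥ 21−17, i.e. β+…+β^4 ≥ 2/7.
At β = 2/7: β+…+β^4 = 0.3973 ≥ 0.2857.
So cooperation is sustainable.

No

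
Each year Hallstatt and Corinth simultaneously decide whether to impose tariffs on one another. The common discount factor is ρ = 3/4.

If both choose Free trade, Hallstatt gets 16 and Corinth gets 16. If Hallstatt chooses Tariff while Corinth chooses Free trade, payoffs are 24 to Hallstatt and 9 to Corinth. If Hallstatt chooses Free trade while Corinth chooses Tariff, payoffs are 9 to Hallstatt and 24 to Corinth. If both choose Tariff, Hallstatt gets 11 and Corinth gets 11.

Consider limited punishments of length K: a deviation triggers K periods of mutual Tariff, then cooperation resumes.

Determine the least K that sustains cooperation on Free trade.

3

No profitable deviation requires (16−11)(ρ+…+ρ^K) ≥ 24−16, i.e. ρ+…+ρ^K ≥ 8/5 ≈ 1.6000.
With ρ = 3/4, the partial sums are K=1: 0.7500, K=2: 1.3125, K=3: 1.7344.
K = 3 is the first length at which the sum reaches 1.6000.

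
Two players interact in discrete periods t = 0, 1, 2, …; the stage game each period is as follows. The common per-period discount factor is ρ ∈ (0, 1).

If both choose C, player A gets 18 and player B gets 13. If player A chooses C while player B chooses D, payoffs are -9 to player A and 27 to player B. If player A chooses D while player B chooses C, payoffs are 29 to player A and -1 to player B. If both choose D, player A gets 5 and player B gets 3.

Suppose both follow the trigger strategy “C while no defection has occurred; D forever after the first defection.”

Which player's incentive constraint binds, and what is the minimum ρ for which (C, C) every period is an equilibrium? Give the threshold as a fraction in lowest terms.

For player A: deviation gain 29−18 = 11, per-period punishment loss 18−5 = 13. IC gives ρ ≥ 11/24.
For player B: gain 14, loss 10 per period, so ρ ≥ 14/24 = 7/12.
The tighter constraint is player B's, so cooperation needs ρ ≥ 7/12.

player B; ρ ≥ 7/12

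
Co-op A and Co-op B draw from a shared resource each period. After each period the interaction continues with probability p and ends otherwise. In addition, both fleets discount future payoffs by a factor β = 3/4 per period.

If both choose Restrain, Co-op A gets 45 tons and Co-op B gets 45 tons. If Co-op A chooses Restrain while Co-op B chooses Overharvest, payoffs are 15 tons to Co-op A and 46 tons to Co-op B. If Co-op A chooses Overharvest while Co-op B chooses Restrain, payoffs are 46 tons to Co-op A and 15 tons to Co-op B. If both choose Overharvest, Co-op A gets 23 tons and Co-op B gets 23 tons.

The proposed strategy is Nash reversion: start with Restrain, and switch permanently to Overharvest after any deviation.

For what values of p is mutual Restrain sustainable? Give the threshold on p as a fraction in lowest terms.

4/69

Expected continuation weight on next period's payoff is β·p = 3/4·p, which plays the role of the discount factor.
Cooperation requires 3/4·p ≥ (46−45)/(46−23) = 1/23, hence p ≥ 4/69.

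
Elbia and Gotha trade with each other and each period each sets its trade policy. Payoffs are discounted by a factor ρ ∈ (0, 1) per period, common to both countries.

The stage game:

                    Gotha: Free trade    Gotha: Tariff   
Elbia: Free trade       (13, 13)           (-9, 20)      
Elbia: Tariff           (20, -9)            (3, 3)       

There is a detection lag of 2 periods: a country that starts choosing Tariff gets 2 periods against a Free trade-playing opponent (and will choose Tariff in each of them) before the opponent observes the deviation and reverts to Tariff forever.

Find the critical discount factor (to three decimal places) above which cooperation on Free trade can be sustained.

0.642

Deviating for the 2 undetected periods gains 20−13 = 7 per period over cooperation, then loses 13−3 = 10 per period forever once punishment starts.
Gain: 7(1 + ρ + … + ρ^1); loss: 10·ρ^2/(1−ρ).
No profitable deviation ⇔ 7(1−ρ^2) ≤ 10·ρ^2, i.e. ρ^2 ≥ 7/(7+10) = 7/17.
Hence ρ ≥ (7/17)^(1/2) ≈ 0.642.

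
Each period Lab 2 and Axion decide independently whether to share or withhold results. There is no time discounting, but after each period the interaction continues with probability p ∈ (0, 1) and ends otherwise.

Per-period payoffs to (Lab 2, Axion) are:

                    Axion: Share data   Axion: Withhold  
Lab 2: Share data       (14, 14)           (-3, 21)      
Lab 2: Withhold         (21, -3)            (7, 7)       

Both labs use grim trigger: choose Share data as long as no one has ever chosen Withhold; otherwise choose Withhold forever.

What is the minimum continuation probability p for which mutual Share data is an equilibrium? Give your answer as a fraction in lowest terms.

Expected cooperation value is 14 + p·14 + p²·14 + … = 14/(1−p); deviation gives 21 + p·7/(1−p).
14 ≥ 21(1−p) + 7p ⇒ 14p ≥ 7 ⇒ p ≥ 7/14 = 1/2.

1/2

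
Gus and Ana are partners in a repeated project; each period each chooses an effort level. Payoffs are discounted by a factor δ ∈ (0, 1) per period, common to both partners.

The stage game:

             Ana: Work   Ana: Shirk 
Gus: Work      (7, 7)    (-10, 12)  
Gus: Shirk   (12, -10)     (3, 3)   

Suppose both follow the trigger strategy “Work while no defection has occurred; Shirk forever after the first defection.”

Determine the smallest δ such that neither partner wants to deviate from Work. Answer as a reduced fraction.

Under grim trigger the critical discount factor is (T−C)/(T−P) with T = 12, C = 7, P = 3.
δ* = (12−7)/(12−3) = 5/9.

5/9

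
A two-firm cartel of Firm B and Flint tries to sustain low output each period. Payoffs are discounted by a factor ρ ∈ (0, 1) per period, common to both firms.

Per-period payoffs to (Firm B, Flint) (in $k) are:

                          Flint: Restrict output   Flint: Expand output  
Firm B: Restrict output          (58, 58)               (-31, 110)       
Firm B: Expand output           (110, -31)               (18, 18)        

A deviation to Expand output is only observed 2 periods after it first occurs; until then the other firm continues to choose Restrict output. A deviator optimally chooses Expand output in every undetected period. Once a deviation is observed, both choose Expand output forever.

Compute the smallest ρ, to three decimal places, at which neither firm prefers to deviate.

Deviating for the 2 undetected periods gains 110−58 = 52 per period over cooperation, then loses 58−18 = 40 per period forever once punishment starts.
Gain: 52(1 + ρ + … + ρ^1); loss: 40·ρ^2/(1−ρ).
No profitable deviation ⇔ 52(1−ρ^2) ≤ 40·ρ^2, i.e. ρ^2 ≥ 52/(52+40) = 13/23.
Hence ρ ≥ (13/23)^(1/2) ≈ 0.752.

0.752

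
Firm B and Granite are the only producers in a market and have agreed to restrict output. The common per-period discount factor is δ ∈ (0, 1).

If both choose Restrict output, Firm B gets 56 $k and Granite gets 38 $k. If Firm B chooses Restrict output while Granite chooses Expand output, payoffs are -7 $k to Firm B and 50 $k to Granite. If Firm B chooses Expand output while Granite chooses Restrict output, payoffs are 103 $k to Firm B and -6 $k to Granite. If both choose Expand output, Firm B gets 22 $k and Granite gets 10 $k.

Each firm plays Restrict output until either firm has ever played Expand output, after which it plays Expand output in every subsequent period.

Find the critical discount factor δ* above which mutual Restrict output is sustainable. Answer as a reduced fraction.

47/81

Firm B's threshold: (103−56)/(103−22) = 47/81.
Granite's threshold: (50−38)/(50−10) = 3/10.
47/81 > 3/10, so Firm B binds and δ* = 47/81.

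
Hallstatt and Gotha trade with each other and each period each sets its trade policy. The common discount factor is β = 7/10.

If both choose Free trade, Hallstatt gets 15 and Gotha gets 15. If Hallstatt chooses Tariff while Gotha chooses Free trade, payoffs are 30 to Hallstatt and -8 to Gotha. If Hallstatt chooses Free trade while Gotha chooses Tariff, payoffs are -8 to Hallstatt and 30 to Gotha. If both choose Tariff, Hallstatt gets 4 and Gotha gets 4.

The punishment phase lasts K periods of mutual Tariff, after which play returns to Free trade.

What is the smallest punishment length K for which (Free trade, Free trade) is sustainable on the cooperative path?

IC: β(1−β^K)/(1−β) ≥ (30−15)/(15−4) = 15/11.
With β = 7/10: need 1 − β^K ≥ 15/11·(1−7/10)/(7/10), i.e. β^K ≤ 0.4156.
Since (7/10)^2 = 0.4900 and (7/10)^3 = 0.3430, the smallest such K is 3.

3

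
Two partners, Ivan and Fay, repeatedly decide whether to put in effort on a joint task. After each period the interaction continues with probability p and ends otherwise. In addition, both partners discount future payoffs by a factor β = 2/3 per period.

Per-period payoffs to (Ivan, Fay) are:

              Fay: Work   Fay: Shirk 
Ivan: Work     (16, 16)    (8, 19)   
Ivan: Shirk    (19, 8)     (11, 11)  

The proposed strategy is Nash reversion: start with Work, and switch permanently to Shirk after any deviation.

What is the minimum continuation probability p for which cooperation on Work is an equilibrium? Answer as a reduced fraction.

9/16

Expected continuation weight on next period's payoff is β·p = 2/3·p, which plays the role of the discount factor.
Cooperation requires 2/3·p ≥ (19−16)/(19−11) = 3/8, hence p ≥ 9/16.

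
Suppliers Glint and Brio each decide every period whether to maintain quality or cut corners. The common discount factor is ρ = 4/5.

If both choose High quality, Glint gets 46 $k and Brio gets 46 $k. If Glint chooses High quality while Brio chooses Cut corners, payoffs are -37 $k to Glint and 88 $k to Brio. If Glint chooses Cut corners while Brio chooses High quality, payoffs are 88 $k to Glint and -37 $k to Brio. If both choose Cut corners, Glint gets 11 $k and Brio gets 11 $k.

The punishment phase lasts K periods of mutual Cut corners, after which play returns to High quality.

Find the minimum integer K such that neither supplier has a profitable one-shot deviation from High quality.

Need Σ_{k=1}^{K} ρ^k ≥ (88−46)/(46−11) = 1.2000 at ρ = 4/5.
At K = 1 the sum is 0.8000 < 1.2000; at K = 2 it is 1.4400 ≥ 1.2000.
So the minimum punishment length is K = 2.

2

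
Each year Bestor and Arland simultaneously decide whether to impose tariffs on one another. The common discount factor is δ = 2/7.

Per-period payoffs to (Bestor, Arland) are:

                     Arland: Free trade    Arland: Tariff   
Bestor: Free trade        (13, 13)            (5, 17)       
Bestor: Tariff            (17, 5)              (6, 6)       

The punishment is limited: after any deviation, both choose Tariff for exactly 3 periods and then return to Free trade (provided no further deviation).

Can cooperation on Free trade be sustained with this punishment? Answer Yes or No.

No

A one-shot deviation gives 17 now, then 6 for 3 periods, then back to 13.
Gain from deviating: (17−13) today; loss: (13−6) in each of the next 3 periods.
No-deviation condition: (13−6)(δ+…+δ^3) ≥ 17−13, i.e. δ+…+δ^3 ≥ 4/7.
At δ = 2/7: δ+…+δ^3 = 0.3907 < 0.5714.
So cooperation is not sustainable.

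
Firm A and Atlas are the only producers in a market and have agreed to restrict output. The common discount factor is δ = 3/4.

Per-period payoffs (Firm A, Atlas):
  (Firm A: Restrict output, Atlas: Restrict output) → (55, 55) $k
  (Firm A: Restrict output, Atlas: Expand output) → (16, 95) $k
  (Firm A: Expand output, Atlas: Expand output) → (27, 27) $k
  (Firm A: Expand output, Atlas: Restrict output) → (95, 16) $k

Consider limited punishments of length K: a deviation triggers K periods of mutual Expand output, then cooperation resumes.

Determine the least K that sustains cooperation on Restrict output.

Need Σ_{k=1}^{K} δ^k ≥ (95−55)/(55−27) = 1.4286 at δ = 3/4.
At K = 2 the sum is 1.3125 < 1.4286; at K = 3 it is 1.7344 ≥ 1.4286.
So the minimum punishment length is K = 3.

3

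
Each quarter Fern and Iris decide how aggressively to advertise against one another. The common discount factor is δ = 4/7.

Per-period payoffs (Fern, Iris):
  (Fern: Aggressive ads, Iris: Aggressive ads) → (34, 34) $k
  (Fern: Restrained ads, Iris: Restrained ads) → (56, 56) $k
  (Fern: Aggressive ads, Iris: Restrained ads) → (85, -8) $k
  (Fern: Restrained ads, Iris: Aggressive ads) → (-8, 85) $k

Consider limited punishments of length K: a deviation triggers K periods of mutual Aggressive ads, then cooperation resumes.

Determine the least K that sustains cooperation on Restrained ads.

No profitable deviation requires (56−34)(δ+…+δ^K) ≥ 85−56, i.e. δ+…+δ^K ≥ 29/22 ≈ 1.3182.
With δ = 4/7, the partial sums are K=1: 0.5714, K=2: 0.8980, …, K=7: 1.3068, K=8: 1.3182, K=9: 1.3247.
K = 9 is the first length at which the sum reaches 1.3182.

9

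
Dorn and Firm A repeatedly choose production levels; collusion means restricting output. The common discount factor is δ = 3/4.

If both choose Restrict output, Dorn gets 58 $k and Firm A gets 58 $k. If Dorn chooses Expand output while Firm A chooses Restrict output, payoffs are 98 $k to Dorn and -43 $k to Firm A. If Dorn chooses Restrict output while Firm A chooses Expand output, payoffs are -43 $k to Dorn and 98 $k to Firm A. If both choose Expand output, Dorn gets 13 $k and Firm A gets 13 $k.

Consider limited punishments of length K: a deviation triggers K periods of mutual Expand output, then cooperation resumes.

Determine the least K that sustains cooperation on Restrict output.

2

Need Σ_{k=1}^{K} δ^k ≥ (98−58)/(58−13) = 0.8889 at δ = 3/4.
At K = 1 the sum is 0.7500 < 0.8889; at K = 2 it is 1.3125 ≥ 0.8889.
So the minimum punishment length is K = 2.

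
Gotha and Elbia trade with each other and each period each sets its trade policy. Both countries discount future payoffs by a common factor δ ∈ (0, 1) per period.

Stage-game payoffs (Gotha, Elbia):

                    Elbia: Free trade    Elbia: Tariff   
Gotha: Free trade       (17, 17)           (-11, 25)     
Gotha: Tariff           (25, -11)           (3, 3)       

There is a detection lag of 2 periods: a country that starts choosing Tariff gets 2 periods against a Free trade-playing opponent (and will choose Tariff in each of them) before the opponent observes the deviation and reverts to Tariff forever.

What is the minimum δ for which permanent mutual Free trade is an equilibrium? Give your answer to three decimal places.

0.603

A deviator earns 25 for 2 periods, then 3 forever; cooperating earns 17 forever. Multiplying the IC by (1−δ):
17 ≥ 25(1−δ^2) + 3δ^2, so 22·δ^2 ≥ 8 and δ^2 ≥ 4/11.
δ ≥ (4/11)^(1/2) ≈ 0.603.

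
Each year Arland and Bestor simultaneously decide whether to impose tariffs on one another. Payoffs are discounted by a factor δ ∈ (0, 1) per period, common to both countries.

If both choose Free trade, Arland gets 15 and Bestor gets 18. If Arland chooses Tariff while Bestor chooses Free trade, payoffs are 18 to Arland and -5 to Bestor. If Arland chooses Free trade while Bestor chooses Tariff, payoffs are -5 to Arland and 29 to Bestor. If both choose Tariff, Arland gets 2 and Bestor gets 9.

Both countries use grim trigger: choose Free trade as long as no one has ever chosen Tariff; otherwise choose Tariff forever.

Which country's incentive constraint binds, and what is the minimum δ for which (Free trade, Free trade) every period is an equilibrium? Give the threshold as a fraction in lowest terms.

Arland's threshold: (18−15)/(18−2) = 3/16.
Bestor's threshold: (29−18)/(29−9) = 11/20.
3/16 < 11/20, so Bestor binds and δ* = 11/20.

Bestor; δ ≥ 11/20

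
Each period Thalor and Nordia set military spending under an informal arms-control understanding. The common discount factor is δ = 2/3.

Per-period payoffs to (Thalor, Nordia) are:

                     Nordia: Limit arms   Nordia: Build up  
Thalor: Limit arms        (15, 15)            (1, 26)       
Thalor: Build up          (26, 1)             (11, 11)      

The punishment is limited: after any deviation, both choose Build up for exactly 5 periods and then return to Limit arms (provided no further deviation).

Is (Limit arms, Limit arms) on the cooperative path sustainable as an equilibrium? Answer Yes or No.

No

A one-shot deviation gives 26 now, then 11 for 5 periods, then back to 15.
Gain from deviating: (26−15) today; loss: (15−11) in each of the next 5 periods.
No-deviation condition: (15−11)(δ+…+δ^5) ≥ 26−15, i.e. δ+…+δ^5 ≥ 11/4.
At δ = 2/3: δ+…+δ^5 = 1.7366 < 2.7500.
So cooperation is not sustainable.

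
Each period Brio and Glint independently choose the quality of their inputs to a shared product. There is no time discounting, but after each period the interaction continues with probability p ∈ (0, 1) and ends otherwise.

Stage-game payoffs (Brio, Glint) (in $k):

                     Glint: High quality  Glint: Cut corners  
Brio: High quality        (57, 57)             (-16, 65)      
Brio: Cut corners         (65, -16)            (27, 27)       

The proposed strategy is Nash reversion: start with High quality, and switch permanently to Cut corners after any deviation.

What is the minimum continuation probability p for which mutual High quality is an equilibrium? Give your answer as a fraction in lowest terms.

4/19

Expected cooperation value is 57 + p·57 + p²·57 + … = 57/(1−p); deviation gives 65 + p·27/(1−p).
57 ≥ 65(1−p) + 27p ⇒ 38p ≥ 8 ⇒ p ≥ 8/38 = 4/19.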